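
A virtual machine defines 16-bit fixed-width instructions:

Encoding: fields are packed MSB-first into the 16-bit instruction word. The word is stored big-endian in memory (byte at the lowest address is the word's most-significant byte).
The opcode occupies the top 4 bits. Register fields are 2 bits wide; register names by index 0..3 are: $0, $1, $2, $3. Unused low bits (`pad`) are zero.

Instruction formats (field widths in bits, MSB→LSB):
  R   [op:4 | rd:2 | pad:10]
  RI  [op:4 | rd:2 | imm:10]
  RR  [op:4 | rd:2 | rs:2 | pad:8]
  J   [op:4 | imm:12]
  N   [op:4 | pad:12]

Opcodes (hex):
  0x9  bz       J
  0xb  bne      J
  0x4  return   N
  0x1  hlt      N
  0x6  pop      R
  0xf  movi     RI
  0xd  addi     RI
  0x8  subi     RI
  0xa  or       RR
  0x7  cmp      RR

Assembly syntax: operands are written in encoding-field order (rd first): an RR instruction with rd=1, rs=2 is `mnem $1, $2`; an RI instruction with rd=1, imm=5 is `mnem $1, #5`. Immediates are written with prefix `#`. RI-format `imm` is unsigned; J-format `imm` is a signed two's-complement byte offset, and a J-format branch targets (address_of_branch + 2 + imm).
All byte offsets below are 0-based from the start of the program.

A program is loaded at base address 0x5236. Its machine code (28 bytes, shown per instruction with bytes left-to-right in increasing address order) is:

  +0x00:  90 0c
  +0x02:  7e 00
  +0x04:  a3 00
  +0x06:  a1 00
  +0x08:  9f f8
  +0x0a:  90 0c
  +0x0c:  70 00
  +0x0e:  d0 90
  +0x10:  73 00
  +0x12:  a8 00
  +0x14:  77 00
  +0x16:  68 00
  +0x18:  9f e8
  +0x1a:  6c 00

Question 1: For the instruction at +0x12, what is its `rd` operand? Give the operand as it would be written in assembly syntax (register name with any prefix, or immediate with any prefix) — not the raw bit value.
[12] a8 00 → 0xa800
  top 4b → 0xa → or [RR]
  rd@[11:10]=0x2 ⇒ $2
  rs@[9:8]=0x0 ⇒ $0

$2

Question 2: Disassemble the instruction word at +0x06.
or $0, $1

[06] a1 00 → 0xa100
  top 4b → 0xa → or [RR]
  [11:10] rd=0 = $0
  [9:8] rs=1 = $1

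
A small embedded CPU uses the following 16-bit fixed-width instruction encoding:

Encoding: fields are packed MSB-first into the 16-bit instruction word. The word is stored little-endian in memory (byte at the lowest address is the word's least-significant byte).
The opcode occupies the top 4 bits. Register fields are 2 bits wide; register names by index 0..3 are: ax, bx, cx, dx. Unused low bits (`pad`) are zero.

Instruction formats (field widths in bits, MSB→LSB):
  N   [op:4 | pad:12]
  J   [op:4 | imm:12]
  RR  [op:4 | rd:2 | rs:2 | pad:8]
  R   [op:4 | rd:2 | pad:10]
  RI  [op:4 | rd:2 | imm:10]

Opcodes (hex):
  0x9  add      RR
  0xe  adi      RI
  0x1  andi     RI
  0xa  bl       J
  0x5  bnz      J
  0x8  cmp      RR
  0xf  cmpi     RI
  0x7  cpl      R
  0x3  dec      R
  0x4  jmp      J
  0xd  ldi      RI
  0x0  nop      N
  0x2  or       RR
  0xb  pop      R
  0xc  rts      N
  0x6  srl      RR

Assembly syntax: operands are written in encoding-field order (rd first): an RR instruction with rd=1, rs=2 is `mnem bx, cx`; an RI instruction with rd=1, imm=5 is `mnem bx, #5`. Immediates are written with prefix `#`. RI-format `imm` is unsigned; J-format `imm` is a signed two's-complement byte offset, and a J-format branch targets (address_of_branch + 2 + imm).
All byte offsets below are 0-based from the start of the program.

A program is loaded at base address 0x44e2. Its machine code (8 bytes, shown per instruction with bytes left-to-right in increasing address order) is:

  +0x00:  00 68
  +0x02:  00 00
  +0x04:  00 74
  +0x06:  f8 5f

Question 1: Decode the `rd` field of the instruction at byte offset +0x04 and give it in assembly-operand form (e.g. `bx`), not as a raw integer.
bx

@+04  little-endian(00 74) = 0x7400
  op=0x7400>>12=0x7 ⇒ cpl (R)
  rd@[11:10]=0x1 ⇒ bx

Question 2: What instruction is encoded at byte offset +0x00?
srl cx, ax

off 0x00: read 00 68 as little → 0x6800
  top 4b → 0x6 → srl [RR]
  rd: (w>>10)&0x3=0x2 → cx
  rs: (w>>8)&0x3=0x0 → ax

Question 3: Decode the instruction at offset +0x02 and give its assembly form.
+0x02: 00 00 ⇒ word 0x0000 (little)
  op=0x0000>>12=0x0 ⇒ nop (N)

nop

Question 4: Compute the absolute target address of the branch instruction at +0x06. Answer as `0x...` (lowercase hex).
@+06  little-endian(f8 5f) = 0x5ff8
  op=0x5ff8>>12=0x5 ⇒ bnz (J)
  [11:0] imm=4088 (s12→-8) = #-8
  target = base 0x44e2 + off 0x06 + 2 + imm -8 = 0x44e2

0x44e2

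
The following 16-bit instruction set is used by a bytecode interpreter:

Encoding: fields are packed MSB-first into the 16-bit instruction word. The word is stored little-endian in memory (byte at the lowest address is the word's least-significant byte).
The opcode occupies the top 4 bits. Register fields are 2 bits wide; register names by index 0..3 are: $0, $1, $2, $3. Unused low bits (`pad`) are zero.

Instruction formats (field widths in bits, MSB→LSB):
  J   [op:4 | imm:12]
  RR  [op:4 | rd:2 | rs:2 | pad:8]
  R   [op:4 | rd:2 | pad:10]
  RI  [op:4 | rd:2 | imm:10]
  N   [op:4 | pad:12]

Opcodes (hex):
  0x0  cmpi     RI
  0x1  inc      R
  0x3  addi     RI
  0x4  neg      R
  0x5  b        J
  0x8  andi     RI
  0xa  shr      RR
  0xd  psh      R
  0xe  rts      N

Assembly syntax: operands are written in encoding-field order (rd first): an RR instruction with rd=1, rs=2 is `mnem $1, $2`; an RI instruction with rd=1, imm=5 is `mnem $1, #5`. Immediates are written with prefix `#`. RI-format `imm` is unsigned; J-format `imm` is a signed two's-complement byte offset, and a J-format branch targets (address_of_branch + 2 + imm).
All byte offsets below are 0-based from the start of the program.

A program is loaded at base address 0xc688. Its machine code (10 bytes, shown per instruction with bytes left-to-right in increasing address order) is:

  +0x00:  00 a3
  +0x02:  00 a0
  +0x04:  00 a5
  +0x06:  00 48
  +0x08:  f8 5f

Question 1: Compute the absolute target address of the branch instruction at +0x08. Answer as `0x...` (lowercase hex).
0xc68a

@+08  little-endian(f8 5f) = 0x5ff8
  op=0x5ff8>>12=0x5 ⇒ b (J)
  imm: (w>>0)&0xfff=0xff8 (s12→-8) → #-8
  target = base 0xc688 + off 0x08 + 2 + imm -8 = 0xc68a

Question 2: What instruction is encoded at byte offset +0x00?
shr $0, $3

off 0x00: read 00 a3 as little → 0xa300
  op=0xa300>>12=0xa ⇒ shr (RR)
  rd@[11:10]=0x0 ⇒ $0
  rs@[9:8]=0x3 ⇒ $3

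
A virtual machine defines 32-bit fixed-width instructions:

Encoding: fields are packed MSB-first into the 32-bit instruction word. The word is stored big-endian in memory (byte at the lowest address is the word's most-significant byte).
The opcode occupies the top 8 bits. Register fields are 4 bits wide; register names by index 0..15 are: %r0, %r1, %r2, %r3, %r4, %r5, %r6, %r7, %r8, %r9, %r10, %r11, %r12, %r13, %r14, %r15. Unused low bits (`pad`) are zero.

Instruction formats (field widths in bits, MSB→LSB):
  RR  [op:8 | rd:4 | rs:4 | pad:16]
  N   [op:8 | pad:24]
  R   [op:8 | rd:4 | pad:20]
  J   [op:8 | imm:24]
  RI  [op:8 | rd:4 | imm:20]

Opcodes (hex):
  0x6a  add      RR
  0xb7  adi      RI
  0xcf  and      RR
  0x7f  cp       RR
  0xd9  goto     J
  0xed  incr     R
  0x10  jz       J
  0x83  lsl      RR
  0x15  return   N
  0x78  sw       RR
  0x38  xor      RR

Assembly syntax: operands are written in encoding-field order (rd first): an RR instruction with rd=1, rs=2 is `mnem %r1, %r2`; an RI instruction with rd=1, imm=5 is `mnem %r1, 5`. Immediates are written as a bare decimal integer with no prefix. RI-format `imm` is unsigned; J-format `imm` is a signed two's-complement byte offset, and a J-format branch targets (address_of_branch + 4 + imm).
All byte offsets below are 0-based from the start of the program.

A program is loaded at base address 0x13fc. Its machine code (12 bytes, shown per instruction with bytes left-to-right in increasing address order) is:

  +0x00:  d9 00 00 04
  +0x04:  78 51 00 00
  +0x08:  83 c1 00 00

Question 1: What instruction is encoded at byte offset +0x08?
@+08  big-endian(83 c1 00 00) = 0x83c10000
  opcode bits[31:24]=0x83: lsl/RR
  rd@[23:20]=0xc ⇒ %r12
  rs@[19:16]=0x1 ⇒ %r1

lsl %r12, %r1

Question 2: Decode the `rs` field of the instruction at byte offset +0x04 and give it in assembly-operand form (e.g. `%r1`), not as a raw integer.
[04] 78 51 00 00 → 0x78510000
  op=0x78510000>>24=0x78 ⇒ sw (RR)
  rd@[23:20]=0x5 ⇒ %r5
  rs@[19:16]=0x1 ⇒ %r1

%r1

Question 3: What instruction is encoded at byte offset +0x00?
goto 4

off 0x00: read d9 00 00 04 as big → 0xd9000004
  op=0xd9000004>>24=0xd9 ⇒ goto (J)
  imm: (w>>0)&0xffffff=0x4 → 4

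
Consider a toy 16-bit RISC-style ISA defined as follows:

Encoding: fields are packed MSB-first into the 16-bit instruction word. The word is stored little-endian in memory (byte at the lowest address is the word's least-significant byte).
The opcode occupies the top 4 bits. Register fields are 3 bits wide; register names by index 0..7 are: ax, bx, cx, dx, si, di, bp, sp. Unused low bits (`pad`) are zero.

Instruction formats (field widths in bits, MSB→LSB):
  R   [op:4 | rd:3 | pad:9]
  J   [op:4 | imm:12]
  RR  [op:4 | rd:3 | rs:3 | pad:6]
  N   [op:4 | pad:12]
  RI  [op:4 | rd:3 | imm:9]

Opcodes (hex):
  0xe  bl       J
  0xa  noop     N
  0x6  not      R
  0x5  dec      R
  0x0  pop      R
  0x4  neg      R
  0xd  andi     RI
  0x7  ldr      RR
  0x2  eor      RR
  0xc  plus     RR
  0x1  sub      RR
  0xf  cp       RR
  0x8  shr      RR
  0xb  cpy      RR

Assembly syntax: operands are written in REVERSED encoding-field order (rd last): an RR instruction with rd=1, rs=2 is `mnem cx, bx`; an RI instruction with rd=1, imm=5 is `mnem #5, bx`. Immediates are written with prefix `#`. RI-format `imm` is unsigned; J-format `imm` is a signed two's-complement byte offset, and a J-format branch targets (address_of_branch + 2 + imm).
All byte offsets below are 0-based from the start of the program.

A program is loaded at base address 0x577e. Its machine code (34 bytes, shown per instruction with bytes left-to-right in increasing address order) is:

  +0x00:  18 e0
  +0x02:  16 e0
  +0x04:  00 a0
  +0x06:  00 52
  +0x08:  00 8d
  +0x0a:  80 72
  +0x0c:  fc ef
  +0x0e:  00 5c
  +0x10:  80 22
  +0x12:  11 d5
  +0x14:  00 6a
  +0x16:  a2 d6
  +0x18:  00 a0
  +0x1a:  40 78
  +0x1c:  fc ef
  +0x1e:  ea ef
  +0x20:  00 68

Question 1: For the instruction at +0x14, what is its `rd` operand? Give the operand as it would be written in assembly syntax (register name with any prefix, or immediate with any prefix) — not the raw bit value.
+0x14: 00 6a ⇒ word 0x6a00 (little)
  top 4b → 0x6 → not [R]
  rd: (w>>9)&0x7=0x5 → di

di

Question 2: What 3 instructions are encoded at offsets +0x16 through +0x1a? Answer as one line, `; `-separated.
off 0x16: read a2 d6 as little → 0xd6a2
  opcode bits[15:12]=0xd: andi/RI
  [11:9] rd=3 = dx
  [8:0] imm=162 = #162
off 0x18: read 00 a0 as little → 0xa000
  opcode bits[15:12]=0xa: noop/N
off 0x1a: read 40 78 as little → 0x7840
  opcode bits[15:12]=0x7: ldr/RR
  [11:9] rd=4 = si
  [8:6] rs=1 = bx

andi #162, dx; noop; ldr bx, si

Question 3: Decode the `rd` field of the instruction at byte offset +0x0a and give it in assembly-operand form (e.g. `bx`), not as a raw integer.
bx

@+0a  little-endian(80 72) = 0x7280
  top 4b → 0x7 → ldr [RR]
  rd: (w>>9)&0x7=0x1 → bx
  rs: (w>>6)&0x7=0x2 → cx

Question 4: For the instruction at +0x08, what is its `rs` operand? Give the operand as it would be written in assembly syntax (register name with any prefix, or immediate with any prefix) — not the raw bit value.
+0x08: 00 8d ⇒ word 0x8d00 (little)
  op=0x8d00>>12=0x8 ⇒ shr (RR)
  rd: (w>>9)&0x7=0x6 → bp
  rs: (w>>6)&0x7=0x4 → si

si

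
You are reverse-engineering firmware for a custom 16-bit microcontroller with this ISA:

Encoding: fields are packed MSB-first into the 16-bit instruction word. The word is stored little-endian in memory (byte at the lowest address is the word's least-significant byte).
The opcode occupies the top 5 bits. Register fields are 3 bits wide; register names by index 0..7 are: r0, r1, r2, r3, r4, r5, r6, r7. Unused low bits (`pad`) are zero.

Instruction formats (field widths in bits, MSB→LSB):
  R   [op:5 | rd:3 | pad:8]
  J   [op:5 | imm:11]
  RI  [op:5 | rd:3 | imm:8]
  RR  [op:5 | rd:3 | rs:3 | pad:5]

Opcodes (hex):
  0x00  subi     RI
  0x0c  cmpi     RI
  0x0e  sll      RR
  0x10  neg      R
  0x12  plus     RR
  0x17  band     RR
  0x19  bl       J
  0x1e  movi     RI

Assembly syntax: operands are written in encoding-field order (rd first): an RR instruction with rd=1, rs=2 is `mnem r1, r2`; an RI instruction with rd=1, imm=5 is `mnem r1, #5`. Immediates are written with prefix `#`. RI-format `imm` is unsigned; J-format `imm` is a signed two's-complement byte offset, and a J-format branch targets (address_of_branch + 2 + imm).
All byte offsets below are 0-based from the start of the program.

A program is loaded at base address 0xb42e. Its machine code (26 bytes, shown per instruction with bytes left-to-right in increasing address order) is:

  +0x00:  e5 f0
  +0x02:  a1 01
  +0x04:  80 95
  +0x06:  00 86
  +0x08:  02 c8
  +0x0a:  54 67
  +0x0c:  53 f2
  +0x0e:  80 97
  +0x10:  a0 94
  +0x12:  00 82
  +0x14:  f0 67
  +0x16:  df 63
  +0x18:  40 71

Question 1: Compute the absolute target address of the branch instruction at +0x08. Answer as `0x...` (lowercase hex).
0xb43a

+0x08: 02 c8 ⇒ word 0xc802 (little)
  opcode bits[15:11]=0x19: bl/J
  [10:0] imm=2 = #2
  target = base 0xb42e + off 0x08 + 2 + imm 2 = 0xb43a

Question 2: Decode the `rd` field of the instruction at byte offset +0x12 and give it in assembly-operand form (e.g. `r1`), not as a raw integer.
off 0x12: read 00 82 as little → 0x8200
  opcode bits[15:11]=0x10: neg/R
  [10:8] rd=2 = r2

r2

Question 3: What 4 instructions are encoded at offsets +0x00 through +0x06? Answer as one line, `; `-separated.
movi r0, #229; subi r1, #161; plus r5, r4; neg r6

+0x00: e5 f0 ⇒ word 0xf0e5 (little)
  op=0xf0e5>>11=0x1e ⇒ movi (RI)
  [10:8] rd=0 = r0
  [7:0] imm=229 = #229
+0x02: a1 01 ⇒ word 0x01a1 (little)
  op=0x01a1>>11=0x0 ⇒ subi (RI)
  [10:8] rd=1 = r1
  [7:0] imm=161 = #161
+0x04: 80 95 ⇒ word 0x9580 (little)
  op=0x9580>>11=0x12 ⇒ plus (RR)
  [10:8] rd=5 = r5
  [7:5] rs=4 = r4
+0x06: 00 86 ⇒ word 0x8600 (little)
  op=0x8600>>11=0x10 ⇒ neg (R)
  [10:8] rd=6 = r6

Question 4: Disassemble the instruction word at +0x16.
cmpi r3, #223

[16] df 63 → 0x63df
  op=0x63df>>11=0xc ⇒ cmpi (RI)
  [10:8] rd=3 = r3
  [7:0] imm=223 = #223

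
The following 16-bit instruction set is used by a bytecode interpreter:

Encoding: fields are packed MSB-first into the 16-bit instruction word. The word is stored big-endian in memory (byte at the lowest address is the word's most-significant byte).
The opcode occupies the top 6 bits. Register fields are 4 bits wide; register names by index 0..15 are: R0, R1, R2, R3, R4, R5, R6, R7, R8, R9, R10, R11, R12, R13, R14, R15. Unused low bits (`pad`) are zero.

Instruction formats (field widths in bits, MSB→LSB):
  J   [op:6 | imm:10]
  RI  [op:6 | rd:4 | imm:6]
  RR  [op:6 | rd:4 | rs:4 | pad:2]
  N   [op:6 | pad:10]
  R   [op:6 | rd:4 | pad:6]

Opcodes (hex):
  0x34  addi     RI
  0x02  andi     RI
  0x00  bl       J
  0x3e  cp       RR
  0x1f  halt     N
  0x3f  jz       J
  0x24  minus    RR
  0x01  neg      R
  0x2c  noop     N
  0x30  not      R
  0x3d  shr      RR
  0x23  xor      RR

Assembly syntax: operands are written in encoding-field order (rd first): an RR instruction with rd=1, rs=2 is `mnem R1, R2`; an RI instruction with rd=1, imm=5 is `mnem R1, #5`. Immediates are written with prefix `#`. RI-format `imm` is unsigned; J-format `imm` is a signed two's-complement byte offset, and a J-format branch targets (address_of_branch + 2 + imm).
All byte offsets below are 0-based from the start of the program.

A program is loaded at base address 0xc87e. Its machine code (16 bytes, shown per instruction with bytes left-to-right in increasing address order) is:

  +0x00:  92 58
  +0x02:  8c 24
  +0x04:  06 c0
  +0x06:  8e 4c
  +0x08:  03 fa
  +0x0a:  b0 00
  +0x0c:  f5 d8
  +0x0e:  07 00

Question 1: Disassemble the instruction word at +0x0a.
noop

[0a] b0 00 → 0xb000
  top 6b → 0x2c → noop [N]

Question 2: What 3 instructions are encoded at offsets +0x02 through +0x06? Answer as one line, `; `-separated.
+0x02: 8c 24 ⇒ word 0x8c24 (big)
  opcode bits[15:10]=0x23: xor/RR
  rd: (w>>6)&0xf=0x0 → R0
  rs: (w>>2)&0xf=0x9 → R9
+0x04: 06 c0 ⇒ word 0x06c0 (big)
  opcode bits[15:10]=0x1: neg/R
  rd: (w>>6)&0xf=0xb → R11
+0x06: 8e 4c ⇒ word 0x8e4c (big)
  opcode bits[15:10]=0x23: xor/RR
  rd: (w>>6)&0xf=0x9 → R9
  rs: (w>>2)&0xf=0x3 → R3

xor R0, R9; neg R11; xor R9, R3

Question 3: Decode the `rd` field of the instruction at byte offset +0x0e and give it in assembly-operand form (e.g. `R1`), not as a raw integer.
[0e] 07 00 → 0x0700
  opcode bits[15:10]=0x1: neg/R
  rd: (w>>6)&0xf=0xc → R12

R12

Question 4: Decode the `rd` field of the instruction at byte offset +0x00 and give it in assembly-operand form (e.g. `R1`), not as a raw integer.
R9

@+00  big-endian(92 58) = 0x9258
  opcode bits[15:10]=0x24: minus/RR
  rd: (w>>6)&0xf=0x9 → R9
  rs: (w>>2)&0xf=0x6 → R6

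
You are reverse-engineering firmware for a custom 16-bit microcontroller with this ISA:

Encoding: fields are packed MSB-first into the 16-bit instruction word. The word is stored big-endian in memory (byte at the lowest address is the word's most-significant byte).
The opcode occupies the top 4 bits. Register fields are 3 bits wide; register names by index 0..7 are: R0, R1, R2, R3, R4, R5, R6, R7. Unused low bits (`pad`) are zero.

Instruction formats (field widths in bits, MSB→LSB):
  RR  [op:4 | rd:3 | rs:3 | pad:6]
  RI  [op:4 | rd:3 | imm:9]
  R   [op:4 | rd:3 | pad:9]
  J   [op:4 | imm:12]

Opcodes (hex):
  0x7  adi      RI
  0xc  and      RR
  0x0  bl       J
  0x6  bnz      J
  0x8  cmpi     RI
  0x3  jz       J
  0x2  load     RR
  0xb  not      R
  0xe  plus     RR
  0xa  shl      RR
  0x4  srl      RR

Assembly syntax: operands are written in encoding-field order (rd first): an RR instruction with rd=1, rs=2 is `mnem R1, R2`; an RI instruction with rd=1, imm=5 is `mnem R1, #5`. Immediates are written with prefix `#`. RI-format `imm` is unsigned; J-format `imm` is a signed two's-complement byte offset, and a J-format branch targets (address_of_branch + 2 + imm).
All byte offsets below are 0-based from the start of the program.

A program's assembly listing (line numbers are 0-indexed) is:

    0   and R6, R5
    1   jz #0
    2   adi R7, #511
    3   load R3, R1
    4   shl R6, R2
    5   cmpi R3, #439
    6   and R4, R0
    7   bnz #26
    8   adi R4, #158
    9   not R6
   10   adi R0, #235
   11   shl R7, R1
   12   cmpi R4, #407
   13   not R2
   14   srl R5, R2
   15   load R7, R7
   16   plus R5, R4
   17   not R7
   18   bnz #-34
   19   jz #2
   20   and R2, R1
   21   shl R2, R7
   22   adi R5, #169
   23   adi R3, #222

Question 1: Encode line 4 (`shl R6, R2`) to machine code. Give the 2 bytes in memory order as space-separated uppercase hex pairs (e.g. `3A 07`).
AC 80

4. shl fields op=0xa:4|rd=6:3|rs=2:3|pad=0:6 → word ac80h → ac 80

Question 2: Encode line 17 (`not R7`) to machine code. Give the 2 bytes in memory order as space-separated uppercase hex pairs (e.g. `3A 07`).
BE 00

17. not fields op=0xb:4|rd=7:3|pad=0:9 → word be00h → be 00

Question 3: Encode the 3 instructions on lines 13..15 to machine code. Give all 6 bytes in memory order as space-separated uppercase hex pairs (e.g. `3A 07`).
13. not fields op=0xb:4|rd=2:3|pad=0:9 → word b400h → b4 00
14. srl fields op=0x4:4|rd=5:3|rs=2:3|pad=0:6 → word 4a80h → 4a 80
15. load fields op=0x2:4|rd=7:3|rs=7:3|pad=0:6 → word 2fc0h → 2f c0

B4 00 4A 80 2F C0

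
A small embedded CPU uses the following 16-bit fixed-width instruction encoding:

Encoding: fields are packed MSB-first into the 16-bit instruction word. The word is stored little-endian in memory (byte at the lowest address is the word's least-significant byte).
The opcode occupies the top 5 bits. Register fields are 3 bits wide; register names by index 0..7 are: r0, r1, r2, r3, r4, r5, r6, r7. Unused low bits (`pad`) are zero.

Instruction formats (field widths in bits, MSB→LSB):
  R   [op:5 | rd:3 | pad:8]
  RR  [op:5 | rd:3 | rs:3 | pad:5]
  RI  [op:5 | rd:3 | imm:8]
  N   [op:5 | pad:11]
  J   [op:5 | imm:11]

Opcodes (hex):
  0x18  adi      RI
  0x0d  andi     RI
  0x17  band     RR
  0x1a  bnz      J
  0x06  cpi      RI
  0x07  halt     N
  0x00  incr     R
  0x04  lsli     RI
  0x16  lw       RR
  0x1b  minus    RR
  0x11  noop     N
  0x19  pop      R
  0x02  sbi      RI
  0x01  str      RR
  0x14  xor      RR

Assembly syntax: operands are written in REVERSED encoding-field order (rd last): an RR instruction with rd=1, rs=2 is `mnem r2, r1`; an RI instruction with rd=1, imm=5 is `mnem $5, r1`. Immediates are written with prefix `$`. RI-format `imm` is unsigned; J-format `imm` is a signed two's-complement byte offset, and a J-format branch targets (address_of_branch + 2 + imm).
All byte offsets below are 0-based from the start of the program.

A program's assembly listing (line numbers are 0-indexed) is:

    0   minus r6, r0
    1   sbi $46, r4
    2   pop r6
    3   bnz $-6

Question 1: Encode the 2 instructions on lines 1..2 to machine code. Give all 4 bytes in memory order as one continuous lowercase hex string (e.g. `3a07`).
1. sbi fields op=0x2:5|rd=4:3|imm=46:8 → word 142eh → 2e 14
2. pop fields op=0x19:5|rd=6:3|pad=0:8 → word ce00h → 00 ce

2e1400ce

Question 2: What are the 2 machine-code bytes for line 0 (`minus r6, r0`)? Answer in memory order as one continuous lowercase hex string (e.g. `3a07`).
line 0 (minus): pack op=0x1b:5|rd=0:3|rs=6:3|pad=0:5 = 0xd8c0; little→ c0 d8

c0d8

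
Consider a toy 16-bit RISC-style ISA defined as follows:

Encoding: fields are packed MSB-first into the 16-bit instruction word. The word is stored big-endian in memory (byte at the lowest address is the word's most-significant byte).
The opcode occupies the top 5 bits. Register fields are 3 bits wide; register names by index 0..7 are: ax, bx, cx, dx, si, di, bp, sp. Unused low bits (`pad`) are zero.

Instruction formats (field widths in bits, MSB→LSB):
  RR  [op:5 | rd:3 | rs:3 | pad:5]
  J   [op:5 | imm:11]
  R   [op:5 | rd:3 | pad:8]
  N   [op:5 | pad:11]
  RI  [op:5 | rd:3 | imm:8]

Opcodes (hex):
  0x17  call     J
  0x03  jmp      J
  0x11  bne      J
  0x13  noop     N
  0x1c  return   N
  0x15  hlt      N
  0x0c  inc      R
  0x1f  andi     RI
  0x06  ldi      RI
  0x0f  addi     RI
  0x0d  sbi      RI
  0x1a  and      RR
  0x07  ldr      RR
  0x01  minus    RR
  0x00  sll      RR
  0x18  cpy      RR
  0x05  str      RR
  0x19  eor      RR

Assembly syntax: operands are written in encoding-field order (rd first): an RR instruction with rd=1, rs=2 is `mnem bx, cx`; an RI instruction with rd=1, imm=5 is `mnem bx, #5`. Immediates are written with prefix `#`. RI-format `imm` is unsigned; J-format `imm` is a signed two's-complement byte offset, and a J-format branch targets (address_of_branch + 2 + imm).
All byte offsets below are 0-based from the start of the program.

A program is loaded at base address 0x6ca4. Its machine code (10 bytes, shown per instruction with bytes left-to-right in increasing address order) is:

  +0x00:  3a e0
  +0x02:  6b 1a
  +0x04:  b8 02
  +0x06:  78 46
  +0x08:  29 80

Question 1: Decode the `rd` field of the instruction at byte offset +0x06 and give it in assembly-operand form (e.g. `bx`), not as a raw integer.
+0x06: 78 46 ⇒ word 0x7846 (big)
  op=0x7846>>11=0xf ⇒ addi (RI)
  [10:8] rd=0 = ax
  [7:0] imm=70 = #70

ax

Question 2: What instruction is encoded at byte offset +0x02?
sbi dx, #26

@+02  big-endian(6b 1a) = 0x6b1a
  op=0x6b1a>>11=0xd ⇒ sbi (RI)
  rd@[10:8]=0x3 ⇒ dx
  imm@[7:0]=0x1a ⇒ #26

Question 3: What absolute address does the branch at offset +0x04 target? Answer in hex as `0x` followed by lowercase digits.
0x6cac

@+04  big-endian(b8 02) = 0xb802
  top 5b → 0x17 → call [J]
  imm: (w>>0)&0x7ff=0x2 → #2
  target = base 0x6ca4 + off 0x04 + 2 + imm 2 = 0x6cac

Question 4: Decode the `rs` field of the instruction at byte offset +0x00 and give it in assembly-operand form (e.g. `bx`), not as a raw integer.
sp

+0x00: 3a e0 ⇒ word 0x3ae0 (big)
  opcode bits[15:11]=0x7: ldr/RR
  [10:8] rd=2 = cx
  [7:5] rs=7 = sp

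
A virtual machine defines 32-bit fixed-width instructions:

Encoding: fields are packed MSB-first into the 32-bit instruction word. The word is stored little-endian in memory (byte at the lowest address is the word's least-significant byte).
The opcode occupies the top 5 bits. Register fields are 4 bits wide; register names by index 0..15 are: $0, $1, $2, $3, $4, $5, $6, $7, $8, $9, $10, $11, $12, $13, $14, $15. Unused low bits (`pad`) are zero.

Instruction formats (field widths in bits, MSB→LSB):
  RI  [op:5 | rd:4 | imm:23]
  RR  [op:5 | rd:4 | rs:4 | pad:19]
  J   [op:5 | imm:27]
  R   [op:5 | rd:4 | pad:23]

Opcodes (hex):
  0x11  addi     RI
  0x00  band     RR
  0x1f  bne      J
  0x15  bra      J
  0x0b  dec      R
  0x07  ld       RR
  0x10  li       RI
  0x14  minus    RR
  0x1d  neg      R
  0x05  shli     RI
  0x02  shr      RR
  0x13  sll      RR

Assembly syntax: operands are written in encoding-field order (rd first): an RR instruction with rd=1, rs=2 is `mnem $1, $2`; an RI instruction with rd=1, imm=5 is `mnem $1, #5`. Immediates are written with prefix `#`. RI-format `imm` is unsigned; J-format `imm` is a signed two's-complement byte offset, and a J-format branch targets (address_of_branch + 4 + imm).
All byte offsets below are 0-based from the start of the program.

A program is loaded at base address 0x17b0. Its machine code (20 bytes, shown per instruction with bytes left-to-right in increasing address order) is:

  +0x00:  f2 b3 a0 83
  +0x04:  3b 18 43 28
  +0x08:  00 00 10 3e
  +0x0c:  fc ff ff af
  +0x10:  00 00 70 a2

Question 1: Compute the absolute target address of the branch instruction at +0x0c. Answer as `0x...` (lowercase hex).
[0c] fc ff ff af → 0xaffffffc
  top 5b → 0x15 → bra [J]
  imm: (w>>0)&0x7ffffff=0x7fffffc (s27→-4) → #-4
  target = base 0x17b0 + off 0x0c + 4 + imm -4 = 0x17bc

0x17bc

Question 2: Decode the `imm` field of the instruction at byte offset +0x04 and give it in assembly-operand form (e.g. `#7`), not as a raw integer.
#4397115

[04] 3b 18 43 28 → 0x2843183b
  op=0x2843183b>>27=0x5 ⇒ shli (RI)
  rd@[26:23]=0x0 ⇒ $0
  imm@[22:0]=0x43183b ⇒ #4397115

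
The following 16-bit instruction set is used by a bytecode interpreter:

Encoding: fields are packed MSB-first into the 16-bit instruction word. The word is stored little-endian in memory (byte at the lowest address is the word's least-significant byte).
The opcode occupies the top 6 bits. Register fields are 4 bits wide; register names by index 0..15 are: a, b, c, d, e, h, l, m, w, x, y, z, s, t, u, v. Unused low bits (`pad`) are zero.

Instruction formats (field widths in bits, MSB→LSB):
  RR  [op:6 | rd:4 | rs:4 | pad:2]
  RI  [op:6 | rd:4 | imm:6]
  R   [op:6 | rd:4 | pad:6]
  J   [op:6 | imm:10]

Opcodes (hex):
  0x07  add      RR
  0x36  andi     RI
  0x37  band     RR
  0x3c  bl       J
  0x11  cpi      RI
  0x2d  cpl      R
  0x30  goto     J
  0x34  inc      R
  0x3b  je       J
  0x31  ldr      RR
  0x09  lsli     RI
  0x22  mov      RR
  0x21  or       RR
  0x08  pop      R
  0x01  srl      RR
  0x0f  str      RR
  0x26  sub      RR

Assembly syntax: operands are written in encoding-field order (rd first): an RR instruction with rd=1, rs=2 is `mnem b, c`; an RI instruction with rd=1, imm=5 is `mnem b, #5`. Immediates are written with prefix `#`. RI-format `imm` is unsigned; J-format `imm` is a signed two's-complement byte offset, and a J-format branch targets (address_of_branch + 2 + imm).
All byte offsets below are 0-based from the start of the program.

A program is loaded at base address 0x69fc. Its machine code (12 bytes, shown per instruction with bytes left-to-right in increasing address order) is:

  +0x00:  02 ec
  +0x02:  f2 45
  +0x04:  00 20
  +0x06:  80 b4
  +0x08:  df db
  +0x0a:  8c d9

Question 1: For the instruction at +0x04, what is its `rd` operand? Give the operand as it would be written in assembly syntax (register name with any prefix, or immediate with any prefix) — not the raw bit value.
@+04  little-endian(00 20) = 0x2000
  opcode bits[15:10]=0x8: pop/R
  rd@[9:6]=0x0 ⇒ a

a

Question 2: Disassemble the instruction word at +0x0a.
[0a] 8c d9 → 0xd98c
  top 6b → 0x36 → andi [RI]
  [9:6] rd=6 = l
  [5:0] imm=12 = #12

andi l, #12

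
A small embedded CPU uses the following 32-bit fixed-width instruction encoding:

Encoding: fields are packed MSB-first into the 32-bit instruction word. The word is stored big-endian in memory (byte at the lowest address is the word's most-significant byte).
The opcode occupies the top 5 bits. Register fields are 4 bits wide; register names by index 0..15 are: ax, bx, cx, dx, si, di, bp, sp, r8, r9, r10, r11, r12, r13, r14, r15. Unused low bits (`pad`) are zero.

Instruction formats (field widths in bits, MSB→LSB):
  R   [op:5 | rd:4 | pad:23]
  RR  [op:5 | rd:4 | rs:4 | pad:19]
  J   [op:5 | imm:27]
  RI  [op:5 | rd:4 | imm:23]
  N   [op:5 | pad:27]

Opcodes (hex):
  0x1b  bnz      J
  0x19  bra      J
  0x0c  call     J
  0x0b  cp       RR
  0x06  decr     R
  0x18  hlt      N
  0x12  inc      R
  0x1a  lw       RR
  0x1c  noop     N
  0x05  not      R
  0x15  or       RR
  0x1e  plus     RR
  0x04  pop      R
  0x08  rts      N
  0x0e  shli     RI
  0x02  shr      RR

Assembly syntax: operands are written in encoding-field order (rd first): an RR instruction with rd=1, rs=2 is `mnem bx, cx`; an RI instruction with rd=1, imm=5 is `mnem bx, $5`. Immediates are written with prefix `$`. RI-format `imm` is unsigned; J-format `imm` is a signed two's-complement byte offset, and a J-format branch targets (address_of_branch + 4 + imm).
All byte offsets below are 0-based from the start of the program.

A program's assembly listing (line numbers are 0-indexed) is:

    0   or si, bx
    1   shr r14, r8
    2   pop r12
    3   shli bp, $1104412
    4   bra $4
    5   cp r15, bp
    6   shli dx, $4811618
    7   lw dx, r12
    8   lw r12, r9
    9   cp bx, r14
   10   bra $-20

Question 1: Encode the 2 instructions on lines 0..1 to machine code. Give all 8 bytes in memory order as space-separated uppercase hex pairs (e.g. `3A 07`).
line 0 (or): pack op=0x15:5|rd=4:4|rs=1:4|pad=0:19 = 0xaa080000; big→ aa 08 00 00
line 1 (shr): pack op=0x2:5|rd=14:4|rs=8:4|pad=0:19 = 0x17400000; big→ 17 40 00 00

AA 08 00 00 17 40 00 00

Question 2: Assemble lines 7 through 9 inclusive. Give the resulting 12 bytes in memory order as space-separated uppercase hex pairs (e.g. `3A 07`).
line 7 (lw): pack op=0x1a:5|rd=3:4|rs=12:4|pad=0:19 = 0xd1e00000; big→ d1 e0 00 00
line 8 (lw): pack op=0x1a:5|rd=12:4|rs=9:4|pad=0:19 = 0xd6480000; big→ d6 48 00 00
line 9 (cp): pack op=0xb:5|rd=1:4|rs=14:4|pad=0:19 = 0x58f00000; big→ 58 f0 00 00

D1 E0 00 00 D6 48 00 00 58 F0 00 00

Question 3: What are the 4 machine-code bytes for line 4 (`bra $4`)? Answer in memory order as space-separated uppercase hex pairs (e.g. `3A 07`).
C8 00 00 04

L4: bra op=0x19:5|imm=4:27 ⇒ 0xc8000004 ⇒ big c8 00 00 04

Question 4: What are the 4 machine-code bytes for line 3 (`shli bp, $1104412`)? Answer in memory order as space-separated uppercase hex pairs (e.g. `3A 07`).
73 10 DA 1C

line 3 (shli): pack op=0xe:5|rd=6:4|imm=1104412:23 = 0x7310da1c; big→ 73 10 da 1c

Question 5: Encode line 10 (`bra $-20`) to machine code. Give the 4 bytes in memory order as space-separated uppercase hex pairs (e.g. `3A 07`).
CF FF FF EC

10. bra fields op=0x19:5|imm=-20:27 → word cfffffech → cf ff ff ec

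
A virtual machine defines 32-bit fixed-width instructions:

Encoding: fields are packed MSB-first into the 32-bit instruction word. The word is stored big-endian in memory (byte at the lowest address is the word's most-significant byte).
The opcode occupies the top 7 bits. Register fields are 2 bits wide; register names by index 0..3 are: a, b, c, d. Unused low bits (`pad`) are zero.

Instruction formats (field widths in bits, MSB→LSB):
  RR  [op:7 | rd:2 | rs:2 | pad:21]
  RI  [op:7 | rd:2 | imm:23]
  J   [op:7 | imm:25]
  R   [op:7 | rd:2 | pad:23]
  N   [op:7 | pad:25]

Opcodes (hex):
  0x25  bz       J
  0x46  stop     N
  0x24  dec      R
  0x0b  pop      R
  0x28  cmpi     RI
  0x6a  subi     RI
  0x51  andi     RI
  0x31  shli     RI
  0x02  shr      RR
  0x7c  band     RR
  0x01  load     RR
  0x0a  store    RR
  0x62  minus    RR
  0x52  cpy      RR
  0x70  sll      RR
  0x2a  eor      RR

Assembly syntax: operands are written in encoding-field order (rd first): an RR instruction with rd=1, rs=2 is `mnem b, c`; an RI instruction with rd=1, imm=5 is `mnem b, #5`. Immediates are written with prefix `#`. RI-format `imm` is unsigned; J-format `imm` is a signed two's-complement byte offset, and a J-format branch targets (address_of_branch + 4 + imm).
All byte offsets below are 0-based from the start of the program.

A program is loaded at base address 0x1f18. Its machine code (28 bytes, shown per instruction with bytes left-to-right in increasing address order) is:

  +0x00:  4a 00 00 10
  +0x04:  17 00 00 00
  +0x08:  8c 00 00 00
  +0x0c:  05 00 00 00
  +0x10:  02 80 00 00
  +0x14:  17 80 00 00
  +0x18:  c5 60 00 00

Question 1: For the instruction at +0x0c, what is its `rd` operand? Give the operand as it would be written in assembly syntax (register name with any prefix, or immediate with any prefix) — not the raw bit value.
off 0x0c: read 05 00 00 00 as big → 0x05000000
  top 7b → 0x2 → shr [RR]
  rd@[24:23]=0x2 ⇒ c
  rs@[22:21]=0x0 ⇒ a

c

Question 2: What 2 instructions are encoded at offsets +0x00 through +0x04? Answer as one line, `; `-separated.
bz #16; pop c

off 0x00: read 4a 00 00 10 as big → 0x4a000010
  top 7b → 0x25 → bz [J]
  imm@[24:0]=0x10 ⇒ #16
off 0x04: read 17 00 00 00 as big → 0x17000000
  top 7b → 0xb → pop [R]
  rd@[24:23]=0x2 ⇒ c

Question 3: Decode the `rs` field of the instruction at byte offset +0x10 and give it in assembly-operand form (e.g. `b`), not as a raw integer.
[10] 02 80 00 00 → 0x02800000
  opcode bits[31:25]=0x1: load/RR
  rd: (w>>23)&0x3=0x1 → b
  rs: (w>>21)&0x3=0x0 → a

a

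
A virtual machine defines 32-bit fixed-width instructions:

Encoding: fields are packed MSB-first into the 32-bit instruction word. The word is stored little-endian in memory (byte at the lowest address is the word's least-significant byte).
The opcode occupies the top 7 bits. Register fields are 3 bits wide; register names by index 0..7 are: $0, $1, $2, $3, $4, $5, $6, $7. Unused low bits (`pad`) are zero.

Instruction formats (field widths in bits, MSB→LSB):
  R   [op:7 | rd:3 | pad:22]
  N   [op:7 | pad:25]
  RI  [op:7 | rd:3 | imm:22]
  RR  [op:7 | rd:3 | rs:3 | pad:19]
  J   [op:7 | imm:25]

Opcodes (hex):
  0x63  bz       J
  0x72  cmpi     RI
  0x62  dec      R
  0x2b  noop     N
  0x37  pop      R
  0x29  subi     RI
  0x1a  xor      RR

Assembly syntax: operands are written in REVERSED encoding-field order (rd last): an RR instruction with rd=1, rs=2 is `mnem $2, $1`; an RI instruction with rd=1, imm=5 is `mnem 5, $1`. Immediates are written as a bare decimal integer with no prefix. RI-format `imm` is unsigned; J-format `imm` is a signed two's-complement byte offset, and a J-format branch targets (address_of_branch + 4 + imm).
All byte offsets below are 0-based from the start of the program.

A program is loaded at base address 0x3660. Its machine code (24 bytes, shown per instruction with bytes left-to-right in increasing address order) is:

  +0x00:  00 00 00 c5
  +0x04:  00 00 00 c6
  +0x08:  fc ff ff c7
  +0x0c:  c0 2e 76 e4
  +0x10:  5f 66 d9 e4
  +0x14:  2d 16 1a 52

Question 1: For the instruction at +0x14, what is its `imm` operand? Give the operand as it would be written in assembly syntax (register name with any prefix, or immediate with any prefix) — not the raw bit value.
1709613

@+14  little-endian(2d 16 1a 52) = 0x521a162d
  op=0x521a162d>>25=0x29 ⇒ subi (RI)
  rd@[24:22]=0x0 ⇒ $0
  imm@[21:0]=0x1a162d ⇒ 1709613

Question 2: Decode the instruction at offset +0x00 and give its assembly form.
dec $4

+0x00: 00 00 00 c5 ⇒ word 0xc5000000 (little)
  opcode bits[31:25]=0x62: dec/R
  [24:22] rd=4 = $4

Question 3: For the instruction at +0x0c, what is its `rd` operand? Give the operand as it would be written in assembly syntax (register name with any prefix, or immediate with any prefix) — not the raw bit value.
[0c] c0 2e 76 e4 → 0xe4762ec0
  op=0xe4762ec0>>25=0x72 ⇒ cmpi (RI)
  rd@[24:22]=0x1 ⇒ $1
  imm@[21:0]=0x362ec0 ⇒ 3550912

$1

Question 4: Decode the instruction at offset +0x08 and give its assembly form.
[08] fc ff ff c7 → 0xc7fffffc
  opcode bits[31:25]=0x63: bz/J
  imm@[24:0]=0x1fffffc (s25→-4) ⇒ -4

bz -4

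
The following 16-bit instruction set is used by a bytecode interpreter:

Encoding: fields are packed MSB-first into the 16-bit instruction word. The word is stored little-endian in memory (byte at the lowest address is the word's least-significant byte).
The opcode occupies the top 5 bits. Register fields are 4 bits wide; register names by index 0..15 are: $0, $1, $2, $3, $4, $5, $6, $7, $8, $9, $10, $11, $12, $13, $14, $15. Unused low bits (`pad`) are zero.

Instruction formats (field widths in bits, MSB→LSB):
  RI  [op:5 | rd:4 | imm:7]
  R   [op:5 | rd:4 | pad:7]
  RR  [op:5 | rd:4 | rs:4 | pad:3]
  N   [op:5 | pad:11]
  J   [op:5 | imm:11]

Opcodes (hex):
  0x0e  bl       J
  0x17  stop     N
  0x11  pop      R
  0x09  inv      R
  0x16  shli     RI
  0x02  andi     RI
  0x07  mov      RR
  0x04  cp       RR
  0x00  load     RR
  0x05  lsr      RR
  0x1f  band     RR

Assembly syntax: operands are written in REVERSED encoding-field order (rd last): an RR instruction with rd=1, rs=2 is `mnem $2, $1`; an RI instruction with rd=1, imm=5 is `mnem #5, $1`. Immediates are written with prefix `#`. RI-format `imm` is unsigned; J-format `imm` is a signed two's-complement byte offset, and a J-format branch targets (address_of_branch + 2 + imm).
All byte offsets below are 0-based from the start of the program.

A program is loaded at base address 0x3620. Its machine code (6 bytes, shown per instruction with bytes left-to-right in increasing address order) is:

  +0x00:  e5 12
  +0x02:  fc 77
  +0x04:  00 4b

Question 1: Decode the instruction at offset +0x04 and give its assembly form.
inv $6

+0x04: 00 4b ⇒ word 0x4b00 (little)
  op=0x4b00>>11=0x9 ⇒ inv (R)
  [10:7] rd=6 = $6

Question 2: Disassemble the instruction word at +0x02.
off 0x02: read fc 77 as little → 0x77fc
  opcode bits[15:11]=0xe: bl/J
  imm: (w>>0)&0x7ff=0x7fc (s11→-4) → #-4

bl #-4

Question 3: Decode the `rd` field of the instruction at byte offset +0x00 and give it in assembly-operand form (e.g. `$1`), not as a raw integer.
off 0x00: read e5 12 as little → 0x12e5
  top 5b → 0x2 → andi [RI]
  rd: (w>>7)&0xf=0x5 → $5
  imm: (w>>0)&0x7f=0x65 → #101

$5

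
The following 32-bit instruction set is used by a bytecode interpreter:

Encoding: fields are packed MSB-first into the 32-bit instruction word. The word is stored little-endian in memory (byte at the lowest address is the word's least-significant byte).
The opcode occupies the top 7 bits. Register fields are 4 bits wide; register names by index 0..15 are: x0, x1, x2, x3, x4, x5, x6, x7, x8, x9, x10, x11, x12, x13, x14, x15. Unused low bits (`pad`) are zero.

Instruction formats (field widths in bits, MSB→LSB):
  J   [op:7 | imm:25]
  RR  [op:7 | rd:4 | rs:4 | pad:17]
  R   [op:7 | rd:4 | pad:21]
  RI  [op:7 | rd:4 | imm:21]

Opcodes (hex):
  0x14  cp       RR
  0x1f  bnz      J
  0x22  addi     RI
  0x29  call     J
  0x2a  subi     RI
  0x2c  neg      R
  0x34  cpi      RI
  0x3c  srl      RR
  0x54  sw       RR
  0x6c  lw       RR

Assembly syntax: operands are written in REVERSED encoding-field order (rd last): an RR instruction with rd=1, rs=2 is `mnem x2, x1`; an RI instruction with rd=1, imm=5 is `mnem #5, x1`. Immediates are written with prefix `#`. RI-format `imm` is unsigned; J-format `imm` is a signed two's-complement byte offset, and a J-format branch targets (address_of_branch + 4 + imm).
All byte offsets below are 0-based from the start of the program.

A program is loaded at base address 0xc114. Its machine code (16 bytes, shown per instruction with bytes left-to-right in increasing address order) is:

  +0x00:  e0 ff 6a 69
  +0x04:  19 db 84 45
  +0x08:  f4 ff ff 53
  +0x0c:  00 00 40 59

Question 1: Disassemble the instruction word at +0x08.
@+08  little-endian(f4 ff ff 53) = 0x53fffff4
  opcode bits[31:25]=0x29: call/J
  [24:0] imm=33554420 (s25→-12) = #-12

call #-12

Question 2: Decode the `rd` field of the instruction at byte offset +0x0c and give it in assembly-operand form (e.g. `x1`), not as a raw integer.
x10

[0c] 00 00 40 59 → 0x59400000
  top 7b → 0x2c → neg [R]
  rd@[24:21]=0xa ⇒ x10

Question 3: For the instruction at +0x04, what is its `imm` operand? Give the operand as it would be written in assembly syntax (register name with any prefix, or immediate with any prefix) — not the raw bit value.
#318233

@+04  little-endian(19 db 84 45) = 0x4584db19
  op=0x4584db19>>25=0x22 ⇒ addi (RI)
  [24:21] rd=12 = x12
  [20:0] imm=318233 = #318233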